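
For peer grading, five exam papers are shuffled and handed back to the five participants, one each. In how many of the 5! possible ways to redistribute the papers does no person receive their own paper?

44

By inclusion-exclusion, !5 = Σ (-1)^k · 5!/k! for k=0..5
= 5! - 5!/1! + 5!/2! - 5!/3! + 5!/4! - 5!/5!
= 120 - 120 + 60 - 20 + 5 - 1
= 44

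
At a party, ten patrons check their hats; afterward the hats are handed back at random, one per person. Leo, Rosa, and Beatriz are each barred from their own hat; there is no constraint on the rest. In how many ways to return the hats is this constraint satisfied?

Inclusion-exclusion on the 3 forbidden self-matches:
Σ_{j=0}^{3} (-1)^j C(3,j)(10-j)!
= C(3,0)·10! - C(3,1)·9! + C(3,2)·8! - C(3,3)·7!
= 3628800 - 1088640 + 120960 - 5040
= 2656080

2656080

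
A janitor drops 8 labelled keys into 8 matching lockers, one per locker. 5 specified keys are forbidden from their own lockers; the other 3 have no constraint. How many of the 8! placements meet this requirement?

21234

Inclusion-exclusion on the 5 forbidden self-matches:
Σ_{j=0}^{5} (-1)^j C(5,j)(8-j)!
= C(5,0)·8! - C(5,1)·7! + C(5,2)·6! - C(5,3)·5! + C(5,4)·4! - C(5,5)·3!
= 40320 - 25200 + 7200 - 1200 + 120 - 6
= 21234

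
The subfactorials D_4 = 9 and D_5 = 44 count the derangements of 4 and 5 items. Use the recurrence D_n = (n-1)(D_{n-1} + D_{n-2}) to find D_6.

265

D_6 = (6-1)·(D_5 + D_4) = 5·(44 + 9) = 5·53 = 265.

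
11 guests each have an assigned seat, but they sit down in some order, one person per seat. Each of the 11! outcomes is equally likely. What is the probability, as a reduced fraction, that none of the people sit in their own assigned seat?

Favorable outcomes: !11 = 14684570.
Total outcomes: 11! = 39916800.
Probability = 14684570/39916800 = 1468457/3991680.

1468457/3991680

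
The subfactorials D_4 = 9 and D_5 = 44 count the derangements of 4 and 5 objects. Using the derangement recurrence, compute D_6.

D_6 = (6-1)·(D_5 + D_4) = 5·(44 + 9) = 5·53 = 265.

265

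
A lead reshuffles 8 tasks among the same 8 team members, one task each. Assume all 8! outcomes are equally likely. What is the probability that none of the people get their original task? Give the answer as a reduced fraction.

2119/5760

Favorable outcomes: !8 = 14833.
Total outcomes: 8! = 40320.
Probability = 14833/40320 = 2119/5760.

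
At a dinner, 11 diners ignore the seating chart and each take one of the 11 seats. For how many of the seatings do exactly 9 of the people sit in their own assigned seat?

Choose which 9 of the 11 are fixed: C(11,9) = 55.
The other 2 form a derangement: !2 = 1.
Total: 55 × 1 = 55.

55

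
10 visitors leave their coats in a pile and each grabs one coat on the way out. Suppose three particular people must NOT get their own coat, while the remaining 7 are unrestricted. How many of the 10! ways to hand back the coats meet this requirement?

2656080

Inclusion-exclusion on the 3 forbidden self-matches:
Σ_{j=0}^{3} (-1)^j C(3,j)(10-j)!
= C(3,0)·10! - C(3,1)·9! + C(3,2)·8! - C(3,3)·7!
= 3628800 - 1088640 + 120960 - 5040
= 2656080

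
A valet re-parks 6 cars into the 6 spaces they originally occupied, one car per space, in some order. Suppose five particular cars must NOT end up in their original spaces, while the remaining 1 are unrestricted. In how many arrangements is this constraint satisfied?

Let A_j be the event that the j-th constrained one is fixed. By inclusion-exclusion over the 5 events:
Σ_{j=0}^{5} (-1)^j C(5,j)(6-j)!
= C(5,0)·6! - C(5,1)·5! + C(5,2)·4! - C(5,3)·3! + C(5,4)·2! - C(5,5)·1!
= 720 - 600 + 240 - 60 + 10 - 1
= 309

309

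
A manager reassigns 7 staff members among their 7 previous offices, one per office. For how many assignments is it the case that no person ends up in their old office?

1854

The subfactorial !7 = [7!/e] (nearest integer).
7! = 5040, and 5040/e ≈ 1854.11, so !7 = 1854.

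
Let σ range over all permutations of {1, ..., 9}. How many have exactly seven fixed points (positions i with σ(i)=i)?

Choose which 7 of the 9 are fixed: C(9,7) = 36.
The remaining 2 must be deranged: !2 = 1.
Total: 36 × 1 = 36.

36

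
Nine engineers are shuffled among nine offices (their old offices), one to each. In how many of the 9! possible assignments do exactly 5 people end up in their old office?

1134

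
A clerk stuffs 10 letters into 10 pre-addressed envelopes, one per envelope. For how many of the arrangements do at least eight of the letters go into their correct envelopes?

Sum C(10,i)·!(10-i) for i = 8..10:
  i=8: C(10,8)·!2 = 45·1 = 45
  i=9: C(10,9)·!1 = 10·0 = 0
  i=10: C(10,10)·!0 = 1·1 = 1
Total = 46.

46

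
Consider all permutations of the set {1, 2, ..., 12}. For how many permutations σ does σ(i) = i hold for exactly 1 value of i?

Pick the single fixed position: C(12,1) = 12 ways.
The remaining 11 must be deranged: !11 = 14684570.
Total: 12 × 14684570 = 176214840.

176214840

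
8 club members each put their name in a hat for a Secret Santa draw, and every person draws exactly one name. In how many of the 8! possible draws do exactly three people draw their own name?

2464

Pick the 3 fixed positions: C(8,3) = 56 ways.
The remaining 5 must be deranged: !5 = 44.
Total: 56 × 44 = 2464.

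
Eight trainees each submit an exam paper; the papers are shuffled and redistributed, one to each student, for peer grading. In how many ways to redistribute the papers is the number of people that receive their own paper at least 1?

25487

# with exactly i fixed is C(8,i)·!(8-i); sum over i=1..8:
  i=1: C(8,1)·!7 = 8·1854 = 14832
  i=2: C(8,2)·!6 = 28·265 = 7420
  i=3: C(8,3)·!5 = 56·44 = 2464
  i=4: C(8,4)·!4 = 70·9 = 630
  i=5: C(8,5)·!3 = 56·2 = 112
  i=6: C(8,6)·!2 = 28·1 = 28
  i=7: C(8,7)·!1 = 8·0 = 0
  i=8: C(8,8)·!0 = 1·1 = 1
Total = 25487.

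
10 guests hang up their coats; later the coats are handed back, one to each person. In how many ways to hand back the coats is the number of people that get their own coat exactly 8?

Choose which 8 of the 10 are fixed: C(10,8) = 45.
The other 2 form a derangement: !2 = 1.
Total: 45 × 1 = 45.

45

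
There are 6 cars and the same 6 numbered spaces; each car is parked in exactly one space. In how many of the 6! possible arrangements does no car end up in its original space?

265

Recurrence: !6 = 5·(!5 + !4).
!6 = 5·(44 + 9) = 5·53 = 265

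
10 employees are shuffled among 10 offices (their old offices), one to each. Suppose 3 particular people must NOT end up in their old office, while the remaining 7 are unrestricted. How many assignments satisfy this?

2656080

Inclusion-exclusion on the 3 forbidden self-matches:
Σ_{j=0}^{3} (-1)^j C(3,j)(10-j)!
= C(3,0)·10! - C(3,1)·9! + C(3,2)·8! - C(3,3)·7!
= 3628800 - 1088640 + 120960 - 5040
= 2656080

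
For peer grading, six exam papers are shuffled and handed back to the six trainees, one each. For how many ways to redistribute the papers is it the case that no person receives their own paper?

265

!6 = 6! · Σ_{k=0}^{6} (-1)^k/k!
= 6! - 6!/1! + 6!/2! - 6!/3! + 6!/4! - 6!/5! + 6!/6!
= 720 - 720 + 360 - 120 + 30 - 6 + 1
= 265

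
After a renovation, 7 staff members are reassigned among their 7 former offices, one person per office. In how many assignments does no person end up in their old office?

1854

Recurrence: !7 = 6·(!6 + !5).
!7 = 6·(265 + 44) = 6·309 = 1854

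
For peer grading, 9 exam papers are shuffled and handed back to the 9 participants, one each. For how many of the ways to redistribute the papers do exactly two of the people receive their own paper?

Choose which 2 of the 9 are fixed: C(9,2) = 36.
The remaining 7 must be deranged: !7 = 1854.
Total: 36 × 1854 = 66744.

66744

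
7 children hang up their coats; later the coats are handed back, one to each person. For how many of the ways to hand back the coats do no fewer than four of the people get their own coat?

# with exactly i fixed is C(7,i)·!(7-i); sum over i=4..7:
  i=4: C(7,4)·!3 = 35·2 = 70
  i=5: C(7,5)·!2 = 21·1 = 21
  i=6: C(7,6)·!1 = 7·0 = 0
  i=7: C(7,7)·!0 = 1·1 = 1
Total = 92.

92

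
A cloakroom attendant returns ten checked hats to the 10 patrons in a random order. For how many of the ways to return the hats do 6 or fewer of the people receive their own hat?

# with exactly i fixed is C(10,i)·!(10-i); sum over i=0..6:
  i=0: C(10,0)·!10 = 1·1334961 = 1334961
  i=1: C(10,1)·!9 = 10·133496 = 1334960
  i=2: C(10,2)·!8 = 45·14833 = 667485
  i=3: C(10,3)·!7 = 120·1854 = 222480
  i=4: C(10,4)·!6 = 210·265 = 55650
  i=5: C(10,5)·!5 = 252·44 = 11088
  i=6: C(10,6)·!4 = 210·9 = 1890
Total = 3628514.

3628514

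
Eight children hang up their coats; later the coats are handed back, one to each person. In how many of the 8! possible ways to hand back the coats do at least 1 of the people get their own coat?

25487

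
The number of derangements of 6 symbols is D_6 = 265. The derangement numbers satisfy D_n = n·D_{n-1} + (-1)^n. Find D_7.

1854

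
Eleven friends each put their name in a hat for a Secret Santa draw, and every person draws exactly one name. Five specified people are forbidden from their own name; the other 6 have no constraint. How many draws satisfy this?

Let A_j be the event that the j-th constrained one is fixed. By inclusion-exclusion over the 5 events:
Σ_{j=0}^{5} (-1)^j C(5,j)(11-j)!
= C(5,0)·11! - C(5,1)·10! + C(5,2)·9! - C(5,3)·8! + C(5,4)·7! - C(5,5)·6!
= 39916800 - 18144000 + 3628800 - 403200 + 25200 - 720
= 25022880

25022880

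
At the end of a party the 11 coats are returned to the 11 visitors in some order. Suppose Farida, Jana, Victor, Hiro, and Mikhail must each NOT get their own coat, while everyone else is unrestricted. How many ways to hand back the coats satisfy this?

25022880

Inclusion-exclusion on the 5 forbidden self-matches:
Σ_{j=0}^{5} (-1)^j C(5,j)(11-j)!
= C(5,0)·11! - C(5,1)·10! + C(5,2)·9! - C(5,3)·8! + C(5,4)·7! - C(5,5)·6!
= 39916800 - 18144000 + 3628800 - 403200 + 25200 - 720
= 25022880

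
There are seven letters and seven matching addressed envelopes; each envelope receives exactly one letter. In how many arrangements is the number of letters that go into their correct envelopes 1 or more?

Sum C(7,i)·!(7-i) for i = 1..7:
  i=1: C(7,1)·!6 = 7·265 = 1855
  i=2: C(7,2)·!5 = 21·44 = 924
  i=3: C(7,3)·!4 = 35·9 = 315
  i=4: C(7,4)·!3 = 35·2 = 70
  i=5: C(7,5)·!2 = 21·1 = 21
  i=6: C(7,6)·!1 = 7·0 = 0
  i=7: C(7,7)·!0 = 1·1 = 1
Total = 3186.

3186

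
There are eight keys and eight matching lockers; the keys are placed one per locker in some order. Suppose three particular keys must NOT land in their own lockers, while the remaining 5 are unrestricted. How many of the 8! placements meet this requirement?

Let A_j be the event that the j-th constrained one is fixed. By inclusion-exclusion over the 3 events:
Σ_{j=0}^{3} (-1)^j C(3,j)(8-j)!
= C(3,0)·8! - C(3,1)·7! + C(3,2)·6! - C(3,3)·5!
= 40320 - 15120 + 2160 - 120
= 27240

27240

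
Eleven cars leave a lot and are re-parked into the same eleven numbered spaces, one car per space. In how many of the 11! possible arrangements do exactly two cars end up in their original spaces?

Choose which 2 of the 11 are fixed: C(11,2) = 55.
The remaining 9 must be deranged: !9 = 133496.
Total: 55 × 133496 = 7342280.

7342280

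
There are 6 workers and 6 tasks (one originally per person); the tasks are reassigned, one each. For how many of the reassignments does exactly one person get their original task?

Pick the single fixed position: C(6,1) = 6 ways.
The remaining 5 must be deranged: !5 = 44.
Total: 6 × 44 = 264.

264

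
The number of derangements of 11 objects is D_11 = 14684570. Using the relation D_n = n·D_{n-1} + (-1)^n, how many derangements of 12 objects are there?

176214841

D_12 = 12·14684570 + 1 = 176214841.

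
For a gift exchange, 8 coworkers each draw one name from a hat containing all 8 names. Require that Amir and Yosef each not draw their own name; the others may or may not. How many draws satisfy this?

30960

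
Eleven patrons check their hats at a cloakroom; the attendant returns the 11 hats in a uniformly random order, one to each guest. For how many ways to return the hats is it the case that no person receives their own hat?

14684570

The subfactorial !11 = [11!/e] (nearest integer).
11! = 39916800, and 39916800/e ≈ 14684570.08, so !11 = 14684570.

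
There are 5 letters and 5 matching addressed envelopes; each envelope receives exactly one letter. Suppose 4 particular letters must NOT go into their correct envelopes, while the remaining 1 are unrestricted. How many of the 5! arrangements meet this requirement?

53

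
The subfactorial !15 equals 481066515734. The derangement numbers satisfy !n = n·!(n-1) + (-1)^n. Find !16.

!16 = 16·481066515734 + 1 = 7697064251745.

7697064251745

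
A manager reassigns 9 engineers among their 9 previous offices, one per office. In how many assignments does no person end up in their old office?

By inclusion-exclusion, !9 = Σ (-1)^k · 9!/k! for k=0..9
= 9! - 9!/1! + 9!/2! - 9!/3! + 9!/4! - 9!/5! + 9!/6! - 9!/7! + 9!/8! - 9!/9!
= 362880 - 362880 + 181440 - 60480 + 15120 - 3024 + 504 - 72 + 9 - 1
= 133496

133496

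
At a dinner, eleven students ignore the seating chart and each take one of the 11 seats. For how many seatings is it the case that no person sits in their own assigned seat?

14684570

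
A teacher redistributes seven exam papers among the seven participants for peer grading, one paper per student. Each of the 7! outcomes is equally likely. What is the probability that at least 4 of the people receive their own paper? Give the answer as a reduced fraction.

23/1260

Favorable outcomes: Σ_{i≥4} C(7,i)·!(7-i) = 35·2 + 21·1 + 7·0 + 1·1 = 92.
Total outcomes: 7! = 5040.
Probability = 92/5040 = 23/1260.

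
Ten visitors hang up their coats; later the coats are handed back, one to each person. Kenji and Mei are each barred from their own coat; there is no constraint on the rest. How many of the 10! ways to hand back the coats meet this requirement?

2943360

Inclusion-exclusion on the 2 forbidden self-matches:
Σ_{j=0}^{2} (-1)^j C(2,j)(10-j)!
= C(2,0)·10! - C(2,1)·9! + C(2,2)·8!
= 3628800 - 725760 + 40320
= 2943360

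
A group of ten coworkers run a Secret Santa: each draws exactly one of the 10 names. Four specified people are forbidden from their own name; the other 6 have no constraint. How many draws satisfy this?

2399760

Inclusion-exclusion on the 4 forbidden self-matches:
Σ_{j=0}^{4} (-1)^j C(4,j)(10-j)!
= C(4,0)·10! - C(4,1)·9! + C(4,2)·8! - C(4,3)·7! + C(4,4)·6!
= 3628800 - 1451520 + 241920 - 20160 + 720
= 2399760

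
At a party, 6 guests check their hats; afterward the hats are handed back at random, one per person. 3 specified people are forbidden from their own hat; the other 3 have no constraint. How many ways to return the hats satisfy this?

426

Let A_j be the event that the j-th constrained one is fixed. By inclusion-exclusion over the 3 events:
Σ_{j=0}^{3} (-1)^j C(3,j)(6-j)!
= C(3,0)·6! - C(3,1)·5! + C(3,2)·4! - C(3,3)·3!
= 720 - 360 + 72 - 6
= 426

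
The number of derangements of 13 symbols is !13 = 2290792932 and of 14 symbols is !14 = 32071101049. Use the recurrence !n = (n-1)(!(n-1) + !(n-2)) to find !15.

481066515734

!15 = (15-1)·(!14 + !13) = 14·(32071101049 + 2290792932) = 14·34361893981 = 481066515734.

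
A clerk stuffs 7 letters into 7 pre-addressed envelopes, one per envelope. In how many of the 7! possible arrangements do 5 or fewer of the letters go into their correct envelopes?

5039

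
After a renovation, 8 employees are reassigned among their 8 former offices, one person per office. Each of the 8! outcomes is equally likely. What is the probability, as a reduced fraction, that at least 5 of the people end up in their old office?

47/13440

Favorable outcomes: Σ_{i≥5} C(8,i)·!(8-i) = 56·2 + 28·1 + 8·0 + 1·1 = 141.
Total outcomes: 8! = 40320.
Probability = 141/40320 = 47/13440.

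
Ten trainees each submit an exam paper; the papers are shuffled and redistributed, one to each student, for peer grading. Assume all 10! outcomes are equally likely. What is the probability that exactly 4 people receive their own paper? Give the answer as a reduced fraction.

Favorable outcomes: C(10,4)·!6 = 210·265 = 55650.
Total outcomes: 10! = 3628800.
Probability = 55650/3628800 = 53/3456.

53/3456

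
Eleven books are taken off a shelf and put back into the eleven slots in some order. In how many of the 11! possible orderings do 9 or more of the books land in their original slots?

56

# with exactly i fixed is C(11,i)·!(11-i); sum over i=9..11:
  i=9: C(11,9)·!2 = 55·1 = 55
  i=10: C(11,10)·!1 = 11·0 = 0
  i=11: C(11,11)·!0 = 1·1 = 1
Total = 56.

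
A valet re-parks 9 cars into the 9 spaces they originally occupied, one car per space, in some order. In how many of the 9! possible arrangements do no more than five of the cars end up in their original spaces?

# with exactly i fixed is C(9,i)·!(9-i); sum over i=0..5:
  i=0: C(9,0)·!9 = 1·133496 = 133496
  i=1: C(9,1)·!8 = 9·14833 = 133497
  i=2: C(9,2)·!7 = 36·1854 = 66744
  i=3: C(9,3)·!6 = 84·265 = 22260
  i=4: C(9,4)·!5 = 126·44 = 5544
  i=5: C(9,5)·!4 = 126·9 = 1134
Total = 362675.

362675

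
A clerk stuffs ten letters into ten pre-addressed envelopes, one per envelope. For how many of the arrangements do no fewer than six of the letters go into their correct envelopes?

2176

Sum C(10,i)·!(10-i) for i = 6..10:
  i=6: C(10,6)·!4 = 210·9 = 1890
  i=7: C(10,7)·!3 = 120·2 = 240
  i=8: C(10,8)·!2 = 45·1 = 45
  i=9: C(10,9)·!1 = 10·0 = 0
  i=10: C(10,10)·!0 = 1·1 = 1
Total = 2176.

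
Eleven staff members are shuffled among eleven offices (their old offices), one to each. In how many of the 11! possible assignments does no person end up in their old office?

14684570

!11 = 11! · Σ_{k=0}^{11} (-1)^k/k!
= 11! - 11!/1! + 11!/2! - 11!/3! + 11!/4! - 11!/5! + 11!/6! - 11!/7! + 11!/8! - 11!/9! + 11!/10! - 11!/11!
= 39916800 - 39916800 + 19958400 - 6652800 + 1663200 - 332640 + 55440 - 7920 + 990 - 110 + 11 - 1
= 14684570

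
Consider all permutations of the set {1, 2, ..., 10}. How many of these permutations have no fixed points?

1334961

!10 is the nearest integer to 10!/e.
10! = 3628800, and 3628800/e ≈ 1334960.92, so !10 = 1334961.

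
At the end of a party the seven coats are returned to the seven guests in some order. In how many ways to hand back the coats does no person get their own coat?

1854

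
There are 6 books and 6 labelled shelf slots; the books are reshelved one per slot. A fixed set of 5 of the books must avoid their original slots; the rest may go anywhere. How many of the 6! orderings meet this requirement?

309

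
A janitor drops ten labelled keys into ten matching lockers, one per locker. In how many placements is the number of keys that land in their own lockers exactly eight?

Choose which 8 of the 10 are fixed: C(10,8) = 45.
The remaining 2 must be deranged: !2 = 1.
Total: 45 × 1 = 45.

45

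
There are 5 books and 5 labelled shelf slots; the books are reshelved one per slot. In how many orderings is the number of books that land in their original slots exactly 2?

Choose which 2 of the 5 are fixed: C(5,2) = 10.
The other 3 form a derangement: !3 = 2.
Total: 10 × 2 = 20.

20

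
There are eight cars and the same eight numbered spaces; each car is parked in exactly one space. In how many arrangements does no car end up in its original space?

14833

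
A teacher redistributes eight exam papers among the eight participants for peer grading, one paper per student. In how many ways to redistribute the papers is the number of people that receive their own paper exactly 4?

Pick the 4 fixed positions: C(8,4) = 70 ways.
The remaining 4 must be deranged: !4 = 9.
Total: 70 × 9 = 630.

630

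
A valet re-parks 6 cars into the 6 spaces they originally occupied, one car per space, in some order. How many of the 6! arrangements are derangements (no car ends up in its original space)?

The subfactorial !6 = [6!/e] (nearest integer).
6! = 720, and 720/e ≈ 264.87, so !6 = 265.

265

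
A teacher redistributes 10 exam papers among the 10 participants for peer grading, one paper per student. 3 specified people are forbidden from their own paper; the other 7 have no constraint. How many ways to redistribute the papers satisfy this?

2656080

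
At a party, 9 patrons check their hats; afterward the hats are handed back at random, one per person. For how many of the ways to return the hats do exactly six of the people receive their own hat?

168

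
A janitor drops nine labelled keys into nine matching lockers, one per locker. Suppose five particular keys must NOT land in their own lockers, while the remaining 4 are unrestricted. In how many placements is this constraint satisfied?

Let A_j be the event that the j-th constrained one is fixed. By inclusion-exclusion over the 5 events:
Σ_{j=0}^{5} (-1)^j C(5,j)(9-j)!
= C(5,0)·9! - C(5,1)·8! + C(5,2)·7! - C(5,3)·6! + C(5,4)·5! - C(5,5)·4!
= 362880 - 201600 + 50400 - 7200 + 600 - 24
= 205056

205056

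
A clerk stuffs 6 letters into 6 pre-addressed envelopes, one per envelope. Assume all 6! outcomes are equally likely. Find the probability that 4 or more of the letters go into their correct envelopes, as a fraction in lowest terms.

1/45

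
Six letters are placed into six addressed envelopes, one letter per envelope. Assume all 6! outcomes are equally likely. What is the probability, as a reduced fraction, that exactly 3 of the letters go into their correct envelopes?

Favorable outcomes: C(6,3)·!3 = 20·2 = 40.
Total outcomes: 6! = 720.
Probability = 40/720 = 1/18.

1/18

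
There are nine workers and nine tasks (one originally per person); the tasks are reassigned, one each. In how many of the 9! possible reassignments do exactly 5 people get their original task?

Choose which 5 of the 9 are fixed: C(9,5) = 126.
The other 4 form a derangement: !4 = 9.
Total: 126 × 9 = 1134.

1134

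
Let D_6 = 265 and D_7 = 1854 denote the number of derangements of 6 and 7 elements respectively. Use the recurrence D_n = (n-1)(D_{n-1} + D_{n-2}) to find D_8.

D_8 = (8-1)·(D_7 + D_6) = 7·(1854 + 265) = 7·2119 = 14833.

14833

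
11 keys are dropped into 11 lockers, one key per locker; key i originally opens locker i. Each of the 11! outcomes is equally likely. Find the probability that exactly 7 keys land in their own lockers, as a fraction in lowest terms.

Favorable outcomes: C(11,7)·!4 = 330·9 = 2970.
Total outcomes: 11! = 39916800.
Probability = 2970/39916800 = 1/13440.

1/13440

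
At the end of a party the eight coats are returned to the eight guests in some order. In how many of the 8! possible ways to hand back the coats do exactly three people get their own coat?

Pick the 3 fixed positions: C(8,3) = 56 ways.
The remaining 5 must be deranged: !5 = 44.
Total: 56 × 44 = 2464.

2464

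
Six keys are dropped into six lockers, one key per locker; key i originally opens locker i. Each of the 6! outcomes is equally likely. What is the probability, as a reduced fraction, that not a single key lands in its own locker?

53/144

Favorable outcomes: !6 = 265.
Total outcomes: 6! = 720.
Probability = 265/720 = 53/144.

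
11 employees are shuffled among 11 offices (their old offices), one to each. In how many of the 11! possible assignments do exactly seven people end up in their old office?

2970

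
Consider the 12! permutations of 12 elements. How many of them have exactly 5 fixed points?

1468368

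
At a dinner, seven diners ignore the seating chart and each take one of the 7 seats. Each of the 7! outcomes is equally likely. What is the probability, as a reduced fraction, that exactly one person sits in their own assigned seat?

53/144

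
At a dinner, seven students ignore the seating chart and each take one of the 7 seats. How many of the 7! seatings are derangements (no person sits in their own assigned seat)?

!7 is the nearest integer to 7!/e.
7! = 5040, and 5040/e ≈ 1854.11, so !7 = 1854.

1854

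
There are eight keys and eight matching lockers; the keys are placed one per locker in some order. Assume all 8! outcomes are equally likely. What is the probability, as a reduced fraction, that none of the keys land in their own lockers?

2119/5760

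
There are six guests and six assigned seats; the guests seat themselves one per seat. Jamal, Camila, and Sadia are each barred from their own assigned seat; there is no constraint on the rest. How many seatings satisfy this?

426

Inclusion-exclusion on the 3 forbidden self-matches:
Σ_{j=0}^{3} (-1)^j C(3,j)(6-j)!
= C(3,0)·6! - C(3,1)·5! + C(3,2)·4! - C(3,3)·3!
= 720 - 360 + 72 - 6
= 426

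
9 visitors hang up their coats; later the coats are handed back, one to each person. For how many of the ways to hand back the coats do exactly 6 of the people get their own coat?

168

Choose which 6 of the 9 are fixed: C(9,6) = 84.
The other 3 form a derangement: !3 = 2.
Total: 84 × 2 = 168.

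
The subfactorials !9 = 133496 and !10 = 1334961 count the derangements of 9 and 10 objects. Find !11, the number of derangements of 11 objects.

!11 = (11-1)·(!10 + !9) = 10·(1334961 + 133496) = 10·1468457 = 14684570.

14684570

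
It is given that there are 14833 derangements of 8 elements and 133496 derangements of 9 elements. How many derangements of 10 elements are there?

D_10 = (10-1)·(D_9 + D_8) = 9·(133496 + 14833) = 9·148329 = 1334961.

1334961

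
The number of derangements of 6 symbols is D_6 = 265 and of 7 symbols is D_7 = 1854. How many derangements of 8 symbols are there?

14833

D_8 = (8-1)·(D_7 + D_6) = 7·(1854 + 265) = 7·2119 = 14833.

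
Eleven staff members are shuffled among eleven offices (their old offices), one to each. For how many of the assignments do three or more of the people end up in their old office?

# with exactly i fixed is C(11,i)·!(11-i); sum over i=3..11:
  i=3: C(11,3)·!8 = 165·14833 = 2447445
  i=4: C(11,4)·!7 = 330·1854 = 611820
  i=5: C(11,5)·!6 = 462·265 = 122430
  i=6: C(11,6)·!5 = 462·44 = 20328
  i=7: C(11,7)·!4 = 330·9 = 2970
  i=8: C(11,8)·!3 = 165·2 = 330
  i=9: C(11,9)·!2 = 55·1 = 55
  i=10: C(11,10)·!1 = 11·0 = 0
  i=11: C(11,11)·!0 = 1·1 = 1
Total = 3205379.

3205379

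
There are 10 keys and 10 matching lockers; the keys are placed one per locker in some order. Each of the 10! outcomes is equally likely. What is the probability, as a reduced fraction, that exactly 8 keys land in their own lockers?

1/80640

Favorable outcomes: C(10,8)·!2 = 45·1 = 45.
Total outcomes: 10! = 3628800.
Probability = 45/3628800 = 1/80640.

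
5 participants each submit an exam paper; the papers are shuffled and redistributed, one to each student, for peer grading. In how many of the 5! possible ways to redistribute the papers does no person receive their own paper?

44

!5 = 5! · Σ_{k=0}^{5} (-1)^k/k!
= 5! - 5!/1! + 5!/2! - 5!/3! + 5!/4! - 5!/5!
= 120 - 120 + 60 - 20 + 5 - 1
= 44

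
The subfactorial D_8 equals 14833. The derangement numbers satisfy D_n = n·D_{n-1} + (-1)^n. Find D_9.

133496

D_9 = 9·14833 - 1 = 133496.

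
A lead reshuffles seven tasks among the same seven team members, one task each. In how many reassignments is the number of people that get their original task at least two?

1331

Sum C(7,i)·!(7-i) for i = 2..7:
  i=2: C(7,2)·!5 = 21·44 = 924
  i=3: C(7,3)·!4 = 35·9 = 315
  i=4: C(7,4)·!3 = 35·2 = 70
  i=5: C(7,5)·!2 = 21·1 = 21
  i=6: C(7,6)·!1 = 7·0 = 0
  i=7: C(7,7)·!0 = 1·1 = 1
Total = 1331.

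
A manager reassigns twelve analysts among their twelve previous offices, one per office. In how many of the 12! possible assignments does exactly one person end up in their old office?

Pick the single fixed position: C(12,1) = 12 ways.
The remaining 11 must be deranged: !11 = 14684570.
Total: 12 × 14684570 = 176214840.

176214840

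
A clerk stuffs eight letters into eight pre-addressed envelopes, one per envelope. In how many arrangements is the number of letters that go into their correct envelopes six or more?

29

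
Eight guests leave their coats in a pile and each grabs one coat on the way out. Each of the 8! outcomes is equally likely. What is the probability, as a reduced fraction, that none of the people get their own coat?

Favorable outcomes: !8 = 14833.
Total outcomes: 8! = 40320.
Probability = 14833/40320 = 2119/5760.

2119/5760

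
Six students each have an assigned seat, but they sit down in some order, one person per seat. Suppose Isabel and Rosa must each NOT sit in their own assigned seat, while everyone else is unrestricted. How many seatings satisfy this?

504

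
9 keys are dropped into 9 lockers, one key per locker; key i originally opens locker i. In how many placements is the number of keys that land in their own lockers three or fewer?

355997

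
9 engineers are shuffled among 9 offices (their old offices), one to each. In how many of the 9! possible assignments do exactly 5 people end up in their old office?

1134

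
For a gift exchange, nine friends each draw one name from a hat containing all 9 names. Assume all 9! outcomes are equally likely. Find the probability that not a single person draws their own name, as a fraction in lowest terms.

Favorable outcomes: !9 = 133496.
Total outcomes: 9! = 362880.
Probability = 133496/362880 = 16687/45360.

16687/45360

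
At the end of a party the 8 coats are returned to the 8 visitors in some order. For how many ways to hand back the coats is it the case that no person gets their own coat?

14833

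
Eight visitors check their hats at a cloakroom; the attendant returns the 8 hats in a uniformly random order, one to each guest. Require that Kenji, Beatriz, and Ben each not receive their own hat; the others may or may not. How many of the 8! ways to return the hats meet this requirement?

Let A_j be the event that the j-th constrained one is fixed. By inclusion-exclusion over the 3 events:
Σ_{j=0}^{3} (-1)^j C(3,j)(8-j)!
= C(3,0)·8! - C(3,1)·7! + C(3,2)·6! - C(3,3)·5!
= 40320 - 15120 + 2160 - 120
= 27240

27240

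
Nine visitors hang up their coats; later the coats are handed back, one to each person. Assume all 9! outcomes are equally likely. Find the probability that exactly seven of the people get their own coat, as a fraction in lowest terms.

Favorable outcomes: C(9,7)·!2 = 36·1 = 36.
Total outcomes: 9! = 362880.
Probability = 36/362880 = 1/10080.

1/10080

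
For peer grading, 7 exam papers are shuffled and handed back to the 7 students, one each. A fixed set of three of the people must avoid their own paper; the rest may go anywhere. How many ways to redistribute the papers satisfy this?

3216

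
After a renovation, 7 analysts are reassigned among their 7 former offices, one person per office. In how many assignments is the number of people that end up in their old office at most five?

5039

# with exactly i fixed is C(7,i)·!(7-i); sum over i=0..5:
  i=0: C(7,0)·!7 = 1·1854 = 1854
  i=1: C(7,1)·!6 = 7·265 = 1855
  i=2: C(7,2)·!5 = 21·44 = 924
  i=3: C(7,3)·!4 = 35·9 = 315
  i=4: C(7,4)·!3 = 35·2 = 70
  i=5: C(7,5)·!2 = 21·1 = 21
Total = 5039.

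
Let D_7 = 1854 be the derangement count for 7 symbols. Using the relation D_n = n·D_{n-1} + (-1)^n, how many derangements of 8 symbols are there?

D_8 = 8·1854 + 1 = 14833.

14833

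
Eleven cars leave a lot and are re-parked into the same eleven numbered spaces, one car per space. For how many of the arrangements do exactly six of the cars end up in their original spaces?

20328

Choose which 6 of the 11 are fixed: C(11,6) = 462.
The other 5 form a derangement: !5 = 44.
Total: 462 × 44 = 20328.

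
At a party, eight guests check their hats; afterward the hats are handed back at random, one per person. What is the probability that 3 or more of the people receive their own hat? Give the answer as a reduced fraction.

Favorable outcomes: Σ_{i≥3} C(8,i)·!(8-i) = 56·44 + 70·9 + 56·2 + 28·1 + 8·0 + 1·1 = 3235.
Total outcomes: 8! = 40320.
Probability = 3235/40320 = 647/8064.

647/8064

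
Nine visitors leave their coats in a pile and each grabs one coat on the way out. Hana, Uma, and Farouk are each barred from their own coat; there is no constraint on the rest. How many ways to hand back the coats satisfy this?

Inclusion-exclusion on the 3 forbidden self-matches:
Σ_{j=0}^{3} (-1)^j C(3,j)(9-j)!
= C(3,0)·9! - C(3,1)·8! + C(3,2)·7! - C(3,3)·6!
= 362880 - 120960 + 15120 - 720
= 256320

256320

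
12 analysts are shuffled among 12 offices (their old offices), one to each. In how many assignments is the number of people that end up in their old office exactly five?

1468368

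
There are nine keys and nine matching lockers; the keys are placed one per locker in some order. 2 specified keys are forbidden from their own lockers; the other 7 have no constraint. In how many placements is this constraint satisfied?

Inclusion-exclusion on the 2 forbidden self-matches:
Σ_{j=0}^{2} (-1)^j C(2,j)(9-j)!
= C(2,0)·9! - C(2,1)·8! + C(2,2)·7!
= 362880 - 80640 + 5040
= 287280

287280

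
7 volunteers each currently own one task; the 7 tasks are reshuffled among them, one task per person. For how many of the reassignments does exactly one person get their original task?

1855

Pick the single fixed position: C(7,1) = 7 ways.
The other 6 form a derangement: !6 = 265.
Total: 7 × 265 = 1855.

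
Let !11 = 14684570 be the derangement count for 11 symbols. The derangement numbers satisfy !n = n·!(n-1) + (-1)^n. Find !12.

!12 = 12·14684570 + 1 = 176214841.

176214841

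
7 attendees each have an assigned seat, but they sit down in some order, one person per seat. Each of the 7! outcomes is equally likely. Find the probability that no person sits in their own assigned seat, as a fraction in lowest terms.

103/280

Favorable outcomes: !7 = 1854.
Total outcomes: 7! = 5040.
Probability = 1854/5040 = 103/280.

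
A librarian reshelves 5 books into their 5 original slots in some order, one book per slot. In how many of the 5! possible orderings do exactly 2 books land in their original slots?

Pick the 2 fixed positions: C(5,2) = 10 ways.
The remaining 3 must be deranged: !3 = 2.
Total: 10 × 2 = 20.

20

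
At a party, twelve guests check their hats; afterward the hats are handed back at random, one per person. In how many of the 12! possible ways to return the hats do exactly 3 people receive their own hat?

29369120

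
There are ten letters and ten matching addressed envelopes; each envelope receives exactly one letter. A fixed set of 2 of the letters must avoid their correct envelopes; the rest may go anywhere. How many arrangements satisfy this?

2943360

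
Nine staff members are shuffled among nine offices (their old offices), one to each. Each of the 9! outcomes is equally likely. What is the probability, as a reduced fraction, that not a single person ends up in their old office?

16687/45360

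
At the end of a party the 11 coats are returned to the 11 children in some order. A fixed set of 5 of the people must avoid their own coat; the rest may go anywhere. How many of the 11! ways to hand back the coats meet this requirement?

25022880

Inclusion-exclusion on the 5 forbidden self-matches:
Σ_{j=0}^{5} (-1)^j C(5,j)(11-j)!
= C(5,0)·11! - C(5,1)·10! + C(5,2)·9! - C(5,3)·8! + C(5,4)·7! - C(5,5)·6!
= 39916800 - 18144000 + 3628800 - 403200 + 25200 - 720
= 25022880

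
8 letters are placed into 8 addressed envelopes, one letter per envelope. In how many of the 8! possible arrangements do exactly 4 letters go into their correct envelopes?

630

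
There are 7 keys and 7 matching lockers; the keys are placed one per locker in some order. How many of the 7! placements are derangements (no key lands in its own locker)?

1854

Recurrence: !7 = 6·(!6 + !5).
!7 = 6·(265 + 44) = 6·309 = 1854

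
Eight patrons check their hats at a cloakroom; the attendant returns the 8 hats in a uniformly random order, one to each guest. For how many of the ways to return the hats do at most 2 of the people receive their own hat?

# with exactly i fixed is C(8,i)·!(8-i); sum over i=0..2:
  i=0: C(8,0)·!8 = 1·14833 = 14833
  i=1: C(8,1)·!7 = 8·1854 = 14832
  i=2: C(8,2)·!6 = 28·265 = 7420
Total = 37085.

37085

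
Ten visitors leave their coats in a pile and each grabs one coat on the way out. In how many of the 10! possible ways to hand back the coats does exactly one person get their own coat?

1334960

Pick the single fixed position: C(10,1) = 10 ways.
The remaining 9 must be deranged: !9 = 133496.
Total: 10 × 133496 = 1334960.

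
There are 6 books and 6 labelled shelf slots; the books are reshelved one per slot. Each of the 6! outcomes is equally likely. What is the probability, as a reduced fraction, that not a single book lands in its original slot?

53/144

Favorable outcomes: !6 = 265.
Total outcomes: 6! = 720.
Probability = 265/720 = 53/144.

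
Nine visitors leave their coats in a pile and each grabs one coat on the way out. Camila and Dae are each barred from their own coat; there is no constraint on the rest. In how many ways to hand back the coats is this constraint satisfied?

287280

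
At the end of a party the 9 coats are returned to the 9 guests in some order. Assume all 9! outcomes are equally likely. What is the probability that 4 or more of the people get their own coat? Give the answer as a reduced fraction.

6883/362880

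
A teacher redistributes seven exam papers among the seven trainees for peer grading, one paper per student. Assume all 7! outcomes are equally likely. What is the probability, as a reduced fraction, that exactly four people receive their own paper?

Favorable outcomes: C(7,4)·!3 = 35·2 = 70.
Total outcomes: 7! = 5040.
Probability = 70/5040 = 1/72.

1/72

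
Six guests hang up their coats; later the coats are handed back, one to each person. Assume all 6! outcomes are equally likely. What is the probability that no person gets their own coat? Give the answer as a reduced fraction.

Favorable outcomes: !6 = 265.
Total outcomes: 6! = 720.
Probability = 265/720 = 53/144.

53/144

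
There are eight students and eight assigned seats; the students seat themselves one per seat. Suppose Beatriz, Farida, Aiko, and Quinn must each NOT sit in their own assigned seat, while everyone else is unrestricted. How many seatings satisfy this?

Inclusion-exclusion on the 4 forbidden self-matches:
Σ_{j=0}^{4} (-1)^j C(4,j)(8-j)!
= C(4,0)·8! - C(4,1)·7! + C(4,2)·6! - C(4,3)·5! + C(4,4)·4!
= 40320 - 20160 + 4320 - 480 + 24
= 24024

24024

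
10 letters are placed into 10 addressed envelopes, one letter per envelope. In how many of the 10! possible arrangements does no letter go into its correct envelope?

1334961

Use !n = n·!(n-1) + (-1)^n.
!10 = 10·133496 + 1 = 1334961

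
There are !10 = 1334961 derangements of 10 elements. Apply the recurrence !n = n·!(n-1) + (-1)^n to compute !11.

14684570

!11 = 11·1334961 - 1 = 14684570.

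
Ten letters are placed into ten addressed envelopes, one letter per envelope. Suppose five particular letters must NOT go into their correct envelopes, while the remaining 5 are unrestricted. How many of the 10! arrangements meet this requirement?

Let A_j be the event that the j-th constrained one is fixed. By inclusion-exclusion over the 5 events:
Σ_{j=0}^{5} (-1)^j C(5,j)(10-j)!
= C(5,0)·10! - C(5,1)·9! + C(5,2)·8! - C(5,3)·7! + C(5,4)·6! - C(5,5)·5!
= 3628800 - 1814400 + 403200 - 50400 + 3600 - 120
= 2170680

2170680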